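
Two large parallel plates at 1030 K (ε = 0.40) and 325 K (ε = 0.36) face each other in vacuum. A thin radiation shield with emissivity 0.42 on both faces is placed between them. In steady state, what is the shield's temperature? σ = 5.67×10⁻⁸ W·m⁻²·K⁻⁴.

In steady state the net flux on the hot side equals that on the cold side.
σ(T₁⁴−T_s⁴)/D₁ = σ(T_s⁴−T₂⁴)/D₂, with D₁ = 1/ε₁+1/ε_s−1 = 3.881, D₂ = 1/ε_s+1/ε₂−1 = 4.159.
Solve for T_s⁴: T_s⁴ = (D₂·T₁⁴ + D₁·T₂⁴)/(D₁+D₂) = 5.876×10¹¹ K⁴.

T_s ≈ 876 K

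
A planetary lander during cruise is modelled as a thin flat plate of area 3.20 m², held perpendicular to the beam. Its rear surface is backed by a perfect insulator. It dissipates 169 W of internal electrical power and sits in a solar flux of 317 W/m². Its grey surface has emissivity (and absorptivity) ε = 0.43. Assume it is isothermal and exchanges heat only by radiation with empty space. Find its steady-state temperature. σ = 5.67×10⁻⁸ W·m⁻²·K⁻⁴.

T ≈ 297 K

At steady state, absorbed solar power + internal power = radiated power.
Absorbed: α·S·A_cross = 0.43·317·3.200 = 436.2 W (cross-section A).
Total input = 436.2 + 169 = 605.2 W.
Radiated: εσ·A_surf·T⁴ with A_surf = A = 3.200 m².
T⁴ = 605.2/(0.43·5.67×10⁻⁸·3.200) = 7.757×10⁹ K⁴.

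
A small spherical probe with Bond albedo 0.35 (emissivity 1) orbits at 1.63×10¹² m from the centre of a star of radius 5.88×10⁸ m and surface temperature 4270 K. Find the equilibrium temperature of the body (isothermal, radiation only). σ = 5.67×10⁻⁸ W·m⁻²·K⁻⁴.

The star's surface emits σT_*⁴; at distance d the flux is S = σT_*⁴(R_*/d)².
S = 5.67×10⁻⁸·(4270)⁴·(5.88×10⁸/1.63×10¹²)² = 2.453 W/m².
For an isothermal sphere T⁴ = (1−a)S/(4σ) = 7.030×10⁶ K⁴.

T ≈ 51.5 K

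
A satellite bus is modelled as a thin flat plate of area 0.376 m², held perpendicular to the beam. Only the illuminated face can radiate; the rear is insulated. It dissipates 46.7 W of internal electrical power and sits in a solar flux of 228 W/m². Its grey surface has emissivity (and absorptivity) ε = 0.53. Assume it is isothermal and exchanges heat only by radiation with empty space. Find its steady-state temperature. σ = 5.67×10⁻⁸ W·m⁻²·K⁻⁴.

At steady state, absorbed solar power + internal power = radiated power.
Absorbed: α·S·A_cross = 0.53·228·0.3760 = 45.44 W (cross-section A).
Total input = 45.44 + 46.7 = 92.14 W.
Radiated: εσ·A_surf·T⁴ with A_surf = A = 0.3760 m².
T⁴ = 92.14/(0.53·5.67×10⁻⁸·0.3760) = 8.154×10⁹ K⁴.

T ≈ 301 K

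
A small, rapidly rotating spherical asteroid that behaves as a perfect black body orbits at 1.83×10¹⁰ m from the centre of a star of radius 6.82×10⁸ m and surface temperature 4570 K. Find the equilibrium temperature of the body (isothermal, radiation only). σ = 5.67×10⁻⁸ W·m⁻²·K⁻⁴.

The star's surface emits σT_*⁴; at distance d the flux is S = σT_*⁴(R_*/d)².
S = 5.67×10⁻⁸·(4570)⁴·(6.82×10⁸/1.83×10¹⁰)² = 34350 W/m².
For an isothermal sphere T⁴ = (1−a)S/(4σ) = 1.515×10¹¹ K⁴.

T ≈ 624 K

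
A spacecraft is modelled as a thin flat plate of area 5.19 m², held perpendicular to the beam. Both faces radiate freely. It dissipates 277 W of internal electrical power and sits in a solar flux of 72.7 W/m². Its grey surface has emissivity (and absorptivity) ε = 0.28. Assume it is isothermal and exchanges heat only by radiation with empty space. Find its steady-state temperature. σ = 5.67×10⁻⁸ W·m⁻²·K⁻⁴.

At steady state, absorbed solar power + internal power = radiated power.
Absorbed: α·S·A_cross = 0.28·72.7·5.190 = 105.6 W (cross-section A).
Total input = 105.6 + 277 = 382.6 W.
Radiated: εσ·A_surf·T⁴ with A_surf = 2A = 10.38 m².
T⁴ = 382.6/(0.28·5.67×10⁻⁸·10.38) = 2.322×10⁹ K⁴.

T ≈ 220 K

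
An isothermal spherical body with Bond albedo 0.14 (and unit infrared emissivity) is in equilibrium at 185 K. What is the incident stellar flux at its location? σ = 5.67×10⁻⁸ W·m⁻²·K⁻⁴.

(1−a)S·πr² = σ·4πr²·T⁴ ⇒ S = 4σT⁴/(1−a).
S = 4·5.67×10⁻⁸·1.171×10⁹/0.860.

S ≈ 309 W/m²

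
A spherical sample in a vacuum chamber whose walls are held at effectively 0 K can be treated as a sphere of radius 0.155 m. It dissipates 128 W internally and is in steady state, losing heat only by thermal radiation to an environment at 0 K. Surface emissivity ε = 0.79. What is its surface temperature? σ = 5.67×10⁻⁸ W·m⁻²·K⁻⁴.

Steady state: internal power = radiated power, P = εσA T⁴.
Radiating area A = 4πr² = 0.3019 m².
T⁴ = P/(εσA) = 128/(0.79·5.67×10⁻⁸·0.3019) = 9.465×10⁹ K⁴.
T = (9.465×10⁹)^(1/4).

T ≈ 312 K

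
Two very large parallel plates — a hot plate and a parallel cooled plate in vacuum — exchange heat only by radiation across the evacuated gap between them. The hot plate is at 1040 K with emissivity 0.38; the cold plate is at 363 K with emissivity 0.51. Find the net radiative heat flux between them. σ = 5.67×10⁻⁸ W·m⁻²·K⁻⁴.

q ≈ 18200 W/m²

For two infinite grey parallel plates, q = σ(T₁⁴ − T₂⁴)/(1/ε₁ + 1/ε₂ − 1).
T₁⁴ − T₂⁴ = 1.170×10¹² − 1.736×10¹⁰ = 1.152×10¹² K⁴.
1/ε₁ + 1/ε₂ − 1 = 2.632 + 1.961 − 1 = 3.592.
q = 5.67×10⁻⁸ × 1.152×10¹² / 3.592.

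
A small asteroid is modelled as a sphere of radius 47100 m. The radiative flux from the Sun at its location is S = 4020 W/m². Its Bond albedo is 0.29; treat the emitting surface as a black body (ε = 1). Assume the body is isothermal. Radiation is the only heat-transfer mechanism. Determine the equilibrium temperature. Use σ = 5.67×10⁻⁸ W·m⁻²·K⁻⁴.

T ≈ 335 K

At equilibrium, absorbed power = emitted power.
Absorbing cross-section = πr² = 6.969×10⁹ m²; emitting surface = 4πr² = 2.788×10¹⁰ m² (ratio 4).
(1−a)S·A_cross = εσ·A_surf·T⁴  ⇒  T⁴ = (1−a)S/(4σ).
T⁴ = 0.710·4020/(4·5.67×10⁻⁸) = 1.258×10¹⁰ K⁴.
T = (1.258×10¹⁰)^(1/4).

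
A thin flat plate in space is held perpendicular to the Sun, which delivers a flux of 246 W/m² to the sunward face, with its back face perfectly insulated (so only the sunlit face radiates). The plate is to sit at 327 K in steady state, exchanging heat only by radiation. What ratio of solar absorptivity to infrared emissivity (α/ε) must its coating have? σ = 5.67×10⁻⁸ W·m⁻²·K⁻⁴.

Balance: αS·A = εσ·1A·T⁴ ⇒ α/ε = σT⁴/S.
α/ε = 5.67×10⁻⁸·(327)⁴/246 = 5.67×10⁻⁸·1.143×10¹⁰/246.

α/ε ≈ 2.64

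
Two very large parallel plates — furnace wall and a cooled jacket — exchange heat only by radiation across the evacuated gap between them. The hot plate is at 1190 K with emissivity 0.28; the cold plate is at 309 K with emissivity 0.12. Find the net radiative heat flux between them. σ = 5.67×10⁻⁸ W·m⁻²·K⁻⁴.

q ≈ 10400 W/m²

For two infinite grey parallel plates, q = σ(T₁⁴ − T₂⁴)/(1/ε₁ + 1/ε₂ − 1).
T₁⁴ − T₂⁴ = 2.005×10¹² − 9.117×10⁹ = 1.996×10¹² K⁴.
1/ε₁ + 1/ε₂ − 1 = 3.571 + 8.333 − 1 = 10.90.
q = 5.67×10⁻⁸ × 1.996×10¹² / 10.90.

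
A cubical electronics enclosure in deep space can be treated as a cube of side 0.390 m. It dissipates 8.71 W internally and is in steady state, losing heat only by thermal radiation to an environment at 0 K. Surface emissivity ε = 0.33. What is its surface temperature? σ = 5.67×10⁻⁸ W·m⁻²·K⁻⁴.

T ≈ 150 K

Steady state: internal power = radiated power, P = εσA T⁴.
Radiating area A = 6L² = 0.9126 m².
T⁴ = P/(εσA) = 8.71/(0.33·5.67×10⁻⁸·0.9126) = 5.101×10⁸ K⁴.
T = (5.101×10⁸)^(1/4).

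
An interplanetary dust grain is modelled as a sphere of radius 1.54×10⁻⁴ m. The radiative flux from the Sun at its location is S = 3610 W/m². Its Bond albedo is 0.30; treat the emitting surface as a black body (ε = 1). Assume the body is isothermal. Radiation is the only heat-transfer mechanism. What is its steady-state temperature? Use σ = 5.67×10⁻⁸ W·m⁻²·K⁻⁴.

At equilibrium, absorbed power = emitted power.
Absorbing cross-section = πr² = 7.451×10⁻⁸ m²; emitting surface = 4πr² = 2.980×10⁻⁷ m² (ratio 4).
(1−a)S·A_cross = εσ·A_surf·T⁴  ⇒  T⁴ = (1−a)S/(4σ).
T⁴ = 0.700·3610/(4·5.67×10⁻⁸) = 1.114×10¹⁰ K⁴.
T = (1.114×10¹⁰)^(1/4).

T ≈ 325 K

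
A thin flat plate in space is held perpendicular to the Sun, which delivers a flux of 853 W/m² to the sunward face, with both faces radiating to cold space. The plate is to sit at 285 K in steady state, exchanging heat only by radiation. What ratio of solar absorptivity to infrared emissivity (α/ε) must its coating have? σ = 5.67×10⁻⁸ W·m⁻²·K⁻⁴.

α/ε ≈ 0.877

Balance: αS·A = εσ·2A·T⁴ ⇒ α/ε = 2σT⁴/S.
α/ε = 2·5.67×10⁻⁸·(285)⁴/853 = 2·5.67×10⁻⁸·6.598×10⁹/853.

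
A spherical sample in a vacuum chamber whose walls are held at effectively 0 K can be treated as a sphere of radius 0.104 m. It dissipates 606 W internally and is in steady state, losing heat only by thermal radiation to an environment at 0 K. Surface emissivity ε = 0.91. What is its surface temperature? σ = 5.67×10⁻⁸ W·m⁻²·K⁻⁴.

T ≈ 542 K

Steady state: internal power = radiated power, P = εσA T⁴.
Radiating area A = 4πr² = 0.1359 m².
T⁴ = P/(εσA) = 606/(0.91·5.67×10⁻⁸·0.1359) = 8.641×10¹⁰ K⁴.
T = (8.641×10¹⁰)^(1/4).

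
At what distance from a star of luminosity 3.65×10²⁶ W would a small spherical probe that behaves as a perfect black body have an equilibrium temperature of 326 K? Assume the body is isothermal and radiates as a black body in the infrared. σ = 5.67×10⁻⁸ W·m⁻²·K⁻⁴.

For an isothermal black-emitting sphere, (1−a)S·πr² = σ·4πr²·T⁴ ⇒ S = 4σT⁴/(1−a).
S = 4·5.67×10⁻⁸·(326)⁴/1.00 = 2562 W/m².
Flux falls as S = L/(4πd²), so d = √(L/(4πS)) = √(3.65×10²⁶/(4π·2562)).

d ≈ 1.06×10¹¹ m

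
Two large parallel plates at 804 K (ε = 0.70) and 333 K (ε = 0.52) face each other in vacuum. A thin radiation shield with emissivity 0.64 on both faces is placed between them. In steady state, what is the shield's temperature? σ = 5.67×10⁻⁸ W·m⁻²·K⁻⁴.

T_s ≈ 698 K

In steady state the net flux on the hot side equals that on the cold side.
σ(T₁⁴−T_s⁴)/D₁ = σ(T_s⁴−T₂⁴)/D₂, with D₁ = 1/ε₁+1/ε_s−1 = 1.991, D₂ = 1/ε_s+1/ε₂−1 = 2.486.
Solve for T_s⁴: T_s⁴ = (D₂·T₁⁴ + D₁·T₂⁴)/(D₁+D₂) = 2.375×10¹¹ K⁴.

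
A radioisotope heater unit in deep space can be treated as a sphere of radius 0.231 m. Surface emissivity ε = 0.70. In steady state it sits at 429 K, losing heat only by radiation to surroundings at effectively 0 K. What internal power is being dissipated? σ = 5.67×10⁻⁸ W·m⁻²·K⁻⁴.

P ≈ 901 W

Steady state: P = εσA T⁴.
A = 4πr² = 0.6706 m²; T⁴ = (429)⁴ = 3.387×10¹⁰ K⁴.
P = 0.70 × 5.67×10⁻⁸ × 0.6706 × 3.387×10¹⁰.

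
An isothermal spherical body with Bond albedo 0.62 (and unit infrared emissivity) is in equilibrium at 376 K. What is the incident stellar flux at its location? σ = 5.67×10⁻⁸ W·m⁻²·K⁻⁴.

S ≈ 11900 W/m²

(1−a)S·πr² = σ·4πr²·T⁴ ⇒ S = 4σT⁴/(1−a).
S = 4·5.67×10⁻⁸·1.999×10¹⁰/0.380.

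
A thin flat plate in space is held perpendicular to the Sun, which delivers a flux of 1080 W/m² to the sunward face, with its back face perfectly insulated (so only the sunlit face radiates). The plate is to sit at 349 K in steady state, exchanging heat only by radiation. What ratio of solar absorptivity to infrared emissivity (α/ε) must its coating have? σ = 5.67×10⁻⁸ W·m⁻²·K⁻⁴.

α/ε ≈ 0.779

Balance: αS·A = εσ·1A·T⁴ ⇒ α/ε = σT⁴/S.
α/ε = 5.67×10⁻⁸·(349)⁴/1080 = 5.67×10⁻⁸·1.484×10¹⁰/1080.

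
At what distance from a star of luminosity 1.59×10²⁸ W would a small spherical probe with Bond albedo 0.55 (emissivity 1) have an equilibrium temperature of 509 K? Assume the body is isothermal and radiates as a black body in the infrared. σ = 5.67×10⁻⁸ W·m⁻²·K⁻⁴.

d ≈ 1.93×10¹¹ m

For an isothermal black-emitting sphere, (1−a)S·πr² = σ·4πr²·T⁴ ⇒ S = 4σT⁴/(1−a).
S = 4·5.67×10⁻⁸·(509)⁴/0.450 = 33830 W/m².
Flux falls as S = L/(4πd²), so d = √(L/(4πS)) = √(1.59×10²⁸/(4π·33830)).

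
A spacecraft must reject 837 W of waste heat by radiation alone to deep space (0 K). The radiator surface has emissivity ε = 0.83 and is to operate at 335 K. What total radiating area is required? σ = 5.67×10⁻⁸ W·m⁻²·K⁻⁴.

P = εσA T⁴ ⇒ A = P/(εσT⁴).
T⁴ = 1.259×10¹⁰ K⁴.
A = 837/(0.83 × 5.67×10⁻⁸ × 1.259×10¹⁰).

A ≈ 1.41 m²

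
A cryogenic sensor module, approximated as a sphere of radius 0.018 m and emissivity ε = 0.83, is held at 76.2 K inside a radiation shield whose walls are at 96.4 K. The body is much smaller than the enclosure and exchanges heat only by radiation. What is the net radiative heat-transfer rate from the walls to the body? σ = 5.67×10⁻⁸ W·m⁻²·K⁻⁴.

For a small grey body in a large enclosure: P_net = εσA(T_body⁴ − T_wall⁴).
A = 4πr² = 0.004072 m²; T_body⁴ − T_wall⁴ = 3.371×10⁷ − 8.636×10⁷ = -5.264×10⁷ K⁴.
|P_net| = 0.83·5.67×10⁻⁸·0.004072·5.264×10⁷.

P_net ≈ 0.0101 W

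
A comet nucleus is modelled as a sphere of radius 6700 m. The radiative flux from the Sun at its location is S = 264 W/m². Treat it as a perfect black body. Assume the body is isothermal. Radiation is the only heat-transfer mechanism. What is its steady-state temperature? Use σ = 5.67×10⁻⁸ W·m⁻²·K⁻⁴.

T ≈ 185 K

At equilibrium, absorbed power = emitted power.
Absorbing cross-section = πr² = 1.410×10⁸ m²; emitting surface = 4πr² = 5.641×10⁸ m² (ratio 4).
S·A_cross = εσ·A_surf·T⁴  ⇒  T⁴ = S/(4σ).
T⁴ = 1.00·264/(4·5.67×10⁻⁸) = 1.164×10⁹ K⁴.
T = (1.164×10⁹)^(1/4).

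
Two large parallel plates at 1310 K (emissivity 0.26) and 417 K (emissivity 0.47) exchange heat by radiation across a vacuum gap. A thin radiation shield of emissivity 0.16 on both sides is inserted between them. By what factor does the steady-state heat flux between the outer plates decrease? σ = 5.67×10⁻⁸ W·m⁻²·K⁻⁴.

factor ≈ 3.31

Without shield: q₀ = σΔ(T⁴)/(1/ε₁+1/ε₂−1) with denominator 4.974.
With shield the two gaps are in series; the resistances add: (1/ε₁+1/ε_s−1)+(1/ε_s+1/ε₂−1) = 9.096+7.378 = 16.47.
Heat-flux ratio q₀/q = 16.47/4.974.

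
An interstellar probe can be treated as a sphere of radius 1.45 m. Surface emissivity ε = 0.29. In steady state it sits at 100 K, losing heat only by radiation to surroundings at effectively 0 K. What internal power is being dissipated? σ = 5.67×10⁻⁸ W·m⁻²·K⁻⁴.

Steady state: P = εσA T⁴.
A = 4πr² = 26.42 m²; T⁴ = (100)⁴ = 1.000×10⁸ K⁴.
P = 0.29 × 5.67×10⁻⁸ × 26.42 × 1.000×10⁸.

P ≈ 43.4 W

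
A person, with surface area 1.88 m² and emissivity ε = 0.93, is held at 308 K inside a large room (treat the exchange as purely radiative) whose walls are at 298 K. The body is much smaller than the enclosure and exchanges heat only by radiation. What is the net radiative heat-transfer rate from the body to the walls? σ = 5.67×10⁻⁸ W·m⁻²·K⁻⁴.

For a small grey body in a large enclosure: P_net = εσA(T_body⁴ − T_wall⁴).
A = 1.88 m²; T_body⁴ − T_wall⁴ = 8.999×10⁹ − 7.886×10⁹ = 1.113×10⁹ K⁴.
|P_net| = 0.93·5.67×10⁻⁸·1.880·1.113×10⁹.

P_net ≈ 110 W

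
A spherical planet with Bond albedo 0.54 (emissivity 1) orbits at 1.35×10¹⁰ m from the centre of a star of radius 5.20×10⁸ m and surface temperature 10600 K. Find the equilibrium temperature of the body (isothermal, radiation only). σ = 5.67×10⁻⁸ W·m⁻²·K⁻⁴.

T ≈ 1210 K

The star's surface emits σT_*⁴; at distance d the flux is S = σT_*⁴(R_*/d)².
S = 5.67×10⁻⁸·(10600)⁴·(5.20×10⁸/1.35×10¹⁰)² = 1.062×10⁶ W/m².
For an isothermal sphere T⁴ = (1−a)S/(4σ) = 2.154×10¹² K⁴.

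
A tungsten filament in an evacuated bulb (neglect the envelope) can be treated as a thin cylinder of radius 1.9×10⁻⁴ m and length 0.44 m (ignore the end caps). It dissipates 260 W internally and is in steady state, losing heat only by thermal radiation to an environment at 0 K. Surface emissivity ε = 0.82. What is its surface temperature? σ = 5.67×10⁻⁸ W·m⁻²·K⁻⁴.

Steady state: internal power = radiated power, P = εσA T⁴.
Radiating area A = 2πrL = 5.253×10⁻⁴ m².
T⁴ = P/(εσA) = 260/(0.82·5.67×10⁻⁸·5.253×10⁻⁴) = 1.065×10¹³ K⁴.
T = (1.065×10¹³)^(1/4).

T ≈ 1810 K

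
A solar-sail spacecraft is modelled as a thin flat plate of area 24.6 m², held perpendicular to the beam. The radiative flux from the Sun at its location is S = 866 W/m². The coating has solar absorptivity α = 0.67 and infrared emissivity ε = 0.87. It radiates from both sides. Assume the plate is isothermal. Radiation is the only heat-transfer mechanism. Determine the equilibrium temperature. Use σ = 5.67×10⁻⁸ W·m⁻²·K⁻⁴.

T ≈ 277 K

At equilibrium, absorbed power = emitted power.
Absorbing cross-section = A = 24.60 m²; emitting surface = 2A = 49.20 m² (ratio 2).
αS·A_cross = εσ·A_surf·T⁴  ⇒  T⁴ = αS/(ε·2σ).
T⁴ = 0.670·866/(0.87·2·5.67×10⁻⁸) = 5.881×10⁹ K⁴.
T = (5.881×10⁹)^(1/4).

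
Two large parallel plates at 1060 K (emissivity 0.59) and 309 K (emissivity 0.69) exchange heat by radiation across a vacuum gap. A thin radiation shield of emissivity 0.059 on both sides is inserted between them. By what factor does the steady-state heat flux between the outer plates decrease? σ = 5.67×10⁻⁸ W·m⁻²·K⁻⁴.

factor ≈ 16.3

Without shield: q₀ = σΔ(T⁴)/(1/ε₁+1/ε₂−1) with denominator 2.144.
With shield the two gaps are in series; the resistances add: (1/ε₁+1/ε_s−1)+(1/ε_s+1/ε₂−1) = 17.64+17.40 = 35.04.
Heat-flux ratio q₀/q = 35.04/2.144.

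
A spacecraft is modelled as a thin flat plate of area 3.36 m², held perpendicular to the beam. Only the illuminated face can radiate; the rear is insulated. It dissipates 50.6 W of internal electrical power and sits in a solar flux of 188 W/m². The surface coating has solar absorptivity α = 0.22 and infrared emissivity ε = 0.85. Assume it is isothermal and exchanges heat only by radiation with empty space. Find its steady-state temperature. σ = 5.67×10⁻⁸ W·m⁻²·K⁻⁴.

T ≈ 185 K

At steady state, absorbed solar power + internal power = radiated power.
Absorbed: α·S·A_cross = 0.22·188·3.360 = 139.0 W (cross-section A).
Total input = 139.0 + 50.6 = 189.6 W.
Radiated: εσ·A_surf·T⁴ with A_surf = A = 3.360 m².
T⁴ = 189.6/(0.85·5.67×10⁻⁸·3.360) = 1.171×10⁹ K⁴.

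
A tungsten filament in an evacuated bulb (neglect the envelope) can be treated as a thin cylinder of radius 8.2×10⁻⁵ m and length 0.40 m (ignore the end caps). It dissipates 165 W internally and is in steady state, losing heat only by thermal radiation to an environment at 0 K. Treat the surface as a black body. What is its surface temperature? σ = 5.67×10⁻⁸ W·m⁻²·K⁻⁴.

T ≈ 1940 K

Steady state: internal power = radiated power, P = εσA T⁴.
Radiating area A = 2πrL = 2.061×10⁻⁴ m².
T⁴ = P/(εσA) = 165/(1.0·5.67×10⁻⁸·2.061×10⁻⁴) = 1.412×10¹³ K⁴.
T = (1.412×10¹³)^(1/4).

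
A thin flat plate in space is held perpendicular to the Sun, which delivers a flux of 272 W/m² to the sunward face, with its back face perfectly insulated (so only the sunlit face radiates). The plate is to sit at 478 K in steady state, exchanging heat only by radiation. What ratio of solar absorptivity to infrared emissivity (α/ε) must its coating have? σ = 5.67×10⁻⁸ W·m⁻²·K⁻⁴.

α/ε ≈ 10.9

Balance: αS·A = εσ·1A·T⁴ ⇒ α/ε = σT⁴/S.
α/ε = 5.67×10⁻⁸·(478)⁴/272 = 5.67×10⁻⁸·5.220×10¹⁰/272.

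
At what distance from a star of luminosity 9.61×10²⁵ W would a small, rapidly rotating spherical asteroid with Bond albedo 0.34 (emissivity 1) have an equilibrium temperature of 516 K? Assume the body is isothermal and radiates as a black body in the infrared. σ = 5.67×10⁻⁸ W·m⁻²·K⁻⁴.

d ≈ 1.77×10¹⁰ m

For an isothermal black-emitting sphere, (1−a)S·πr² = σ·4πr²·T⁴ ⇒ S = 4σT⁴/(1−a).
S = 4·5.67×10⁻⁸·(516)⁴/0.660 = 24360 W/m².
Flux falls as S = L/(4πd²), so d = √(L/(4πS)) = √(9.61×10²⁵/(4π·24360)).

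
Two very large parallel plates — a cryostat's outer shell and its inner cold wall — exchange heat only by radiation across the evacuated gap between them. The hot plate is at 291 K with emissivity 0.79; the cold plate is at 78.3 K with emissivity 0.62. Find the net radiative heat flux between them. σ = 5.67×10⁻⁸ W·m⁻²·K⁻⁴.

q ≈ 215 W/m²

For two infinite grey parallel plates, q = σ(T₁⁴ − T₂⁴)/(1/ε₁ + 1/ε₂ − 1).
T₁⁴ − T₂⁴ = 7.171×10⁹ − 3.759×10⁷ = 7.133×10⁹ K⁴.
1/ε₁ + 1/ε₂ − 1 = 1.266 + 1.613 − 1 = 1.879.
q = 5.67×10⁻⁸ × 7.133×10⁹ / 1.879.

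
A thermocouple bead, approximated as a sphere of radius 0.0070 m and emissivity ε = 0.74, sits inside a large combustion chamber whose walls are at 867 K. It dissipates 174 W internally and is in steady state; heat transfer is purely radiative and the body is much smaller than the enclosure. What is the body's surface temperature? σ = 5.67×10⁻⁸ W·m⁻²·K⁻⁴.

T ≈ 1640 K

For a small grey body in a large enclosure, net radiated power = εσA(T⁴ − T_w⁴).
Steady state: P = εσA(T⁴ − T_w⁴) with A = 4πr² = 6.158×10⁻⁴ m².
T⁴ = P/(εσA) + T_w⁴ = 174/(0.74·5.67×10⁻⁸·6.158×10⁻⁴) + (867)⁴
    = 6.735×10¹² + 5.650×10¹¹ = 7.300×10¹² K⁴.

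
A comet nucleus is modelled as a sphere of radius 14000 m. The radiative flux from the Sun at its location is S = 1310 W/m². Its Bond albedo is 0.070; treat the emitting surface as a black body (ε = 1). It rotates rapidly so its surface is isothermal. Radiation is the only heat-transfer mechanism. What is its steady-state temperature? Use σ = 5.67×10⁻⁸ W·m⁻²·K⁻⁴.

At equilibrium, absorbed power = emitted power.
Absorbing cross-section = πr² = 6.158×10⁸ m²; emitting surface = 4πr² = 2.463×10⁹ m² (ratio 4).
(1−a)S·A_cross = εσ·A_surf·T⁴  ⇒  T⁴ = (1−a)S/(4σ).
T⁴ = 0.930·1310/(4·5.67×10⁻⁸) = 5.372×10⁹ K⁴.
T = (5.372×10⁹)^(1/4).

T ≈ 271 K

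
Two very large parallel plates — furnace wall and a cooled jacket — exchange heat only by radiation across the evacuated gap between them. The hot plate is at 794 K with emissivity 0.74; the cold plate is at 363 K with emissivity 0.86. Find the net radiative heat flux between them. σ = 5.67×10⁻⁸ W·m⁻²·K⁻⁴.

q ≈ 14200 W/m²

For two infinite grey parallel plates, q = σ(T₁⁴ − T₂⁴)/(1/ε₁ + 1/ε₂ − 1).
T₁⁴ − T₂⁴ = 3.974×10¹¹ − 1.736×10¹⁰ = 3.801×10¹¹ K⁴.
1/ε₁ + 1/ε₂ − 1 = 1.351 + 1.163 − 1 = 1.514.
q = 5.67×10⁻⁸ × 3.801×10¹¹ / 1.514.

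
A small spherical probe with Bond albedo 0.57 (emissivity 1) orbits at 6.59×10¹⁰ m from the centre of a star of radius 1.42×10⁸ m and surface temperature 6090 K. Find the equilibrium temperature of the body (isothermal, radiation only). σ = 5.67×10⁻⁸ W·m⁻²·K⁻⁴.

The star's surface emits σT_*⁴; at distance d the flux is S = σT_*⁴(R_*/d)².
S = 5.67×10⁻⁸·(6090)⁴·(1.42×10⁸/6.59×10¹⁰)² = 362.1 W/m².
For an isothermal sphere T⁴ = (1−a)S/(4σ) = 6.866×10⁸ K⁴.

T ≈ 162 K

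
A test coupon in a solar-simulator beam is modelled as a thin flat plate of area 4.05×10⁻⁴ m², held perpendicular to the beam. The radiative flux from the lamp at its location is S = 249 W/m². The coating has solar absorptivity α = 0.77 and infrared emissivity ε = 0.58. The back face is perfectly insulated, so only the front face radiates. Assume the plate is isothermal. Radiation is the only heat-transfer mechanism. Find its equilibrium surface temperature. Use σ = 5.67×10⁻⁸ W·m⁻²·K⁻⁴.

T ≈ 276 K

At equilibrium, absorbed power = emitted power.
Absorbing cross-section = A = 4.050×10⁻⁴ m²; emitting surface = A = 4.050×10⁻⁴ m² (ratio 1).
αS·A_cross = εσ·A_surf·T⁴  ⇒  T⁴ = αS/(ε·1σ).
T⁴ = 0.770·249/(0.58·1·5.67×10⁻⁸) = 5.830×10⁹ K⁴.
T = (5.830×10⁹)^(1/4).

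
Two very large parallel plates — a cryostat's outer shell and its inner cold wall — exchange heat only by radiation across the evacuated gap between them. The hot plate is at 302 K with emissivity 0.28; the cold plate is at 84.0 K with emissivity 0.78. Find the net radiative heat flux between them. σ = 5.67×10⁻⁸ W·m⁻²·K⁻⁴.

For two infinite grey parallel plates, q = σ(T₁⁴ − T₂⁴)/(1/ε₁ + 1/ε₂ − 1).
T₁⁴ − T₂⁴ = 8.318×10⁹ − 4.979×10⁷ = 8.268×10⁹ K⁴.
1/ε₁ + 1/ε₂ − 1 = 3.571 + 1.282 − 1 = 3.853.
q = 5.67×10⁻⁸ × 8.268×10⁹ / 3.853.

q ≈ 122 W/m²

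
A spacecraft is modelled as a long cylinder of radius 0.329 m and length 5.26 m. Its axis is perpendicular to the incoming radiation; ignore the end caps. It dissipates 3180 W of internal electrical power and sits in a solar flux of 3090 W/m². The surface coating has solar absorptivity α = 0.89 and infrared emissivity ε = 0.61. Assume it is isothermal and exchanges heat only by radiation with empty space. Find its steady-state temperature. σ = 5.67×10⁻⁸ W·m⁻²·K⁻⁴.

At steady state, absorbed solar power + internal power = radiated power.
Absorbed: α·S·A_cross = 0.89·3090·3.461 = 9518 W (cross-section 2rL).
Total input = 9518 + 3180 = 12700 W.
Radiated: εσ·A_surf·T⁴ with A_surf = 2πrL = 10.87 m².
T⁴ = 12700/(0.61·5.67×10⁻⁸·10.87) = 3.377×10¹⁰ K⁴.

T ≈ 429 K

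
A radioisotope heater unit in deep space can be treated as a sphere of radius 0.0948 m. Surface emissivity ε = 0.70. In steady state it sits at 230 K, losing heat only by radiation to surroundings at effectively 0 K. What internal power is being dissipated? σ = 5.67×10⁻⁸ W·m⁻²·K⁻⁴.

Steady state: P = εσA T⁴.
A = 4πr² = 0.1129 m²; T⁴ = (230)⁴ = 2.798×10⁹ K⁴.
P = 0.70 × 5.67×10⁻⁸ × 0.1129 × 2.798×10⁹.

P ≈ 12.5 W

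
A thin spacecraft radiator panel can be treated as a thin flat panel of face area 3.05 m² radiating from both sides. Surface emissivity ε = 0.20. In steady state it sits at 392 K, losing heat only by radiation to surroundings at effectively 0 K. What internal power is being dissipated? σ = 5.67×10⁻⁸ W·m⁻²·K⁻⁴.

Steady state: P = εσA T⁴.
A = 2·3.05 = 6.100 m²; T⁴ = (392)⁴ = 2.361×10¹⁰ K⁴.
P = 0.20 × 5.67×10⁻⁸ × 6.100 × 2.361×10¹⁰.

P ≈ 1630 W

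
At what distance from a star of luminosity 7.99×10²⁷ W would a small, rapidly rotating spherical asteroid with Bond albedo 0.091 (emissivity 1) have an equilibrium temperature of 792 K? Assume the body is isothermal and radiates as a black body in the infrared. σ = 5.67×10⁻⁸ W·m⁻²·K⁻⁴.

d ≈ 8.05×10¹⁰ m

For an isothermal black-emitting sphere, (1−a)S·πr² = σ·4πr²·T⁴ ⇒ S = 4σT⁴/(1−a).
S = 4·5.67×10⁻⁸·(792)⁴/0.909 = 98170 W/m².
Flux falls as S = L/(4πd²), so d = √(L/(4πS)) = √(7.99×10²⁷/(4π·98170)).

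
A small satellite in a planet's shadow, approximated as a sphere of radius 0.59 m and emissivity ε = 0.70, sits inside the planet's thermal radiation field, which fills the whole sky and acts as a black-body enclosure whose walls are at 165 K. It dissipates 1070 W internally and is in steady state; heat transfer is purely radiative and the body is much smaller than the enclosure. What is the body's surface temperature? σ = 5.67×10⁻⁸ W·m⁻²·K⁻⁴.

T ≈ 288 K

For a small grey body in a large enclosure, net radiated power = εσA(T⁴ − T_w⁴).
Steady state: P = εσA(T⁴ − T_w⁴) with A = 4πr² = 4.374 m².
T⁴ = P/(εσA) + T_w⁴ = 1070/(0.70·5.67×10⁻⁸·4.374) + (165)⁴
    = 6.163×10⁹ + 7.412×10⁸ = 6.904×10⁹ K⁴.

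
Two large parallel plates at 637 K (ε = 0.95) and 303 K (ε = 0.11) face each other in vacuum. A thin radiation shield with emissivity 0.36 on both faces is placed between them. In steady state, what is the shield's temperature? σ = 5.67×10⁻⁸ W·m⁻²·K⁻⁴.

T_s ≈ 603 K

In steady state the net flux on the hot side equals that on the cold side.
σ(T₁⁴−T_s⁴)/D₁ = σ(T_s⁴−T₂⁴)/D₂, with D₁ = 1/ε₁+1/ε_s−1 = 2.830, D₂ = 1/ε_s+1/ε₂−1 = 10.87.
Solve for T_s⁴: T_s⁴ = (D₂·T₁⁴ + D₁·T₂⁴)/(D₁+D₂) = 1.324×10¹¹ K⁴.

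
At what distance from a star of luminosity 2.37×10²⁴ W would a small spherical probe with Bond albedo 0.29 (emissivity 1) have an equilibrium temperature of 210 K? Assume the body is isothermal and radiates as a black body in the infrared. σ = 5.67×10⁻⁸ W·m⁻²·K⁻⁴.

d ≈ 1.74×10¹⁰ m

For an isothermal black-emitting sphere, (1−a)S·πr² = σ·4πr²·T⁴ ⇒ S = 4σT⁴/(1−a).
S = 4·5.67×10⁻⁸·(210)⁴/0.710 = 621.2 W/m².
Flux falls as S = L/(4πd²), so d = √(L/(4πS)) = √(2.37×10²⁴/(4π·621.2)).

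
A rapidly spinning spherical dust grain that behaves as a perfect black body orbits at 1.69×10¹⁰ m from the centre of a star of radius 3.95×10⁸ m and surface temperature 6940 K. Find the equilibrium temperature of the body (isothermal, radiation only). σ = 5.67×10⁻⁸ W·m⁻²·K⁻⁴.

The star's surface emits σT_*⁴; at distance d the flux is S = σT_*⁴(R_*/d)².
S = 5.67×10⁻⁸·(6940)⁴·(3.95×10⁸/1.69×10¹⁰)² = 71850 W/m².
For an isothermal sphere T⁴ = (1−a)S/(4σ) = 3.168×10¹¹ K⁴.

T ≈ 750 K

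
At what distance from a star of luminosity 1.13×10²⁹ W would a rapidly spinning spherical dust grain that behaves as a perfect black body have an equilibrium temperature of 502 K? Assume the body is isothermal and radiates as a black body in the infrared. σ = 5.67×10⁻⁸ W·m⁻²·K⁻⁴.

For an isothermal black-emitting sphere, (1−a)S·πr² = σ·4πr²·T⁴ ⇒ S = 4σT⁴/(1−a).
S = 4·5.67×10⁻⁸·(502)⁴/1.00 = 14400 W/m².
Flux falls as S = L/(4πd²), so d = √(L/(4πS)) = √(1.13×10²⁹/(4π·14400)).

d ≈ 7.90×10¹¹ m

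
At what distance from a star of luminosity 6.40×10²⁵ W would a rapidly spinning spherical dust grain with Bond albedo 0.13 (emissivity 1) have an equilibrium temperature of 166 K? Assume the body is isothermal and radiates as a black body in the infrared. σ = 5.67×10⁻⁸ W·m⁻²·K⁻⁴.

For an isothermal black-emitting sphere, (1−a)S·πr² = σ·4πr²·T⁴ ⇒ S = 4σT⁴/(1−a).
S = 4·5.67×10⁻⁸·(166)⁴/0.870 = 198.0 W/m².
Flux falls as S = L/(4πd²), so d = √(L/(4πS)) = √(6.40×10²⁵/(4π·198.0)).

d ≈ 1.60×10¹¹ m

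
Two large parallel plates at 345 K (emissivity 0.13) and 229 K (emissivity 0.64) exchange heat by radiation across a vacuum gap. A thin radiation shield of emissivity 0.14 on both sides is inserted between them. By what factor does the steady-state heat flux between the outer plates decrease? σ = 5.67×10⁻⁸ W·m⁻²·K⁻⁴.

Without shield: q₀ = σΔ(T⁴)/(1/ε₁+1/ε₂−1) with denominator 8.255.
With shield the two gaps are in series; the resistances add: (1/ε₁+1/ε_s−1)+(1/ε_s+1/ε₂−1) = 13.84+7.705 = 21.54.
Heat-flux ratio q₀/q = 21.54/8.255.

factor ≈ 2.61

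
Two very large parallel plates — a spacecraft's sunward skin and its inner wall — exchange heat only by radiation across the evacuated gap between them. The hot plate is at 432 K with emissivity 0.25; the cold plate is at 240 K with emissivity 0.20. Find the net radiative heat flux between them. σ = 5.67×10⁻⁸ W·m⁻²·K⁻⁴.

q ≈ 223 W/m²

For two infinite grey parallel plates, q = σ(T₁⁴ − T₂⁴)/(1/ε₁ + 1/ε₂ − 1).
T₁⁴ − T₂⁴ = 3.483×10¹⁰ − 3.318×10⁹ = 3.151×10¹⁰ K⁴.
1/ε₁ + 1/ε₂ − 1 = 4.000 + 5.000 − 1 = 8.000.
q = 5.67×10⁻⁸ × 3.151×10¹⁰ / 8.000.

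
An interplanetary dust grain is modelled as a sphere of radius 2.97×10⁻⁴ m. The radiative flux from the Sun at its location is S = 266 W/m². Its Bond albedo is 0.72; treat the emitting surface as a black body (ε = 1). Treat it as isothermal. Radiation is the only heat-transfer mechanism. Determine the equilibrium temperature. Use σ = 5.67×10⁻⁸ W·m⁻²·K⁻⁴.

T ≈ 135 K

At equilibrium, absorbed power = emitted power.
Absorbing cross-section = πr² = 2.771×10⁻⁷ m²; emitting surface = 4πr² = 1.108×10⁻⁶ m² (ratio 4).
(1−a)S·A_cross = εσ·A_surf·T⁴  ⇒  T⁴ = (1−a)S/(4σ).
T⁴ = 0.280·266/(4·5.67×10⁻⁸) = 3.284×10⁸ K⁴.
T = (3.284×10⁸)^(1/4).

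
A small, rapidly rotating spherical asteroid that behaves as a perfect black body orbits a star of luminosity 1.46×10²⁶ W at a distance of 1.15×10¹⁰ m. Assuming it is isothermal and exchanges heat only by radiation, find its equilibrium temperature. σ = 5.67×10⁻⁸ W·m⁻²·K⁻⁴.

First find the stellar flux at distance d: S = L/(4πd²) = 1.46×10²⁶/(4π·(1.15×10¹⁰)²) = 87850 W/m².
For an isothermal sphere, absorbed (1−a)S·πr² = emitted σ·4πr²·T⁴, so T⁴ = (1−a)S/(4σ).
T⁴ = 1.00·87850/(4·5.67×10⁻⁸) = 3.874×10¹¹ K⁴.

T ≈ 789 K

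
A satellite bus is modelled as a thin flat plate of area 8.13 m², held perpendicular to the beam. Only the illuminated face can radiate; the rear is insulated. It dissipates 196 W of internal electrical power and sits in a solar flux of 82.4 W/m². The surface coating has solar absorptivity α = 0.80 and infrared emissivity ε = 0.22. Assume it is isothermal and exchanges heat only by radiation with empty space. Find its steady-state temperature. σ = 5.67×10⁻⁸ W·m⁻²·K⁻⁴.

At steady state, absorbed solar power + internal power = radiated power.
Absorbed: α·S·A_cross = 0.80·82.4·8.130 = 535.9 W (cross-section A).
Total input = 535.9 + 196 = 731.9 W.
Radiated: εσ·A_surf·T⁴ with A_surf = A = 8.130 m².
T⁴ = 731.9/(0.22·5.67×10⁻⁸·8.130) = 7.217×10⁹ K⁴.

T ≈ 291 K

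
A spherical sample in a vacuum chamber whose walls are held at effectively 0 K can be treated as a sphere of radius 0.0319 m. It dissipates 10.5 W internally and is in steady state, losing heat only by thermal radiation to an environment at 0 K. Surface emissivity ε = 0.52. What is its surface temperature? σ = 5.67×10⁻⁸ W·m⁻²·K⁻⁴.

T ≈ 409 K

Steady state: internal power = radiated power, P = εσA T⁴.
Radiating area A = 4πr² = 0.01279 m².
T⁴ = P/(εσA) = 10.5/(0.52·5.67×10⁻⁸·0.01279) = 2.785×10¹⁰ K⁴.
T = (2.785×10¹⁰)^(1/4).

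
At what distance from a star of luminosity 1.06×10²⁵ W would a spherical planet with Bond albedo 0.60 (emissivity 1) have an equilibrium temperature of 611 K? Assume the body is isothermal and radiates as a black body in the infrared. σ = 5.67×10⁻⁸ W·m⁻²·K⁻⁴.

d ≈ 3.27×10⁹ m

For an isothermal black-emitting sphere, (1−a)S·πr² = σ·4πr²·T⁴ ⇒ S = 4σT⁴/(1−a).
S = 4·5.67×10⁻⁸·(611)⁴/0.400 = 79020 W/m².
Flux falls as S = L/(4πd²), so d = √(L/(4πS)) = √(1.06×10²⁵/(4π·79020)).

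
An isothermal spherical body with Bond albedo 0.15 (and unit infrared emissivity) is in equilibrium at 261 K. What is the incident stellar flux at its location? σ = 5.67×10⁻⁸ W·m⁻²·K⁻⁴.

S ≈ 1240 W/m²

(1−a)S·πr² = σ·4πr²·T⁴ ⇒ S = 4σT⁴/(1−a).
S = 4·5.67×10⁻⁸·4.640×10⁹/0.850.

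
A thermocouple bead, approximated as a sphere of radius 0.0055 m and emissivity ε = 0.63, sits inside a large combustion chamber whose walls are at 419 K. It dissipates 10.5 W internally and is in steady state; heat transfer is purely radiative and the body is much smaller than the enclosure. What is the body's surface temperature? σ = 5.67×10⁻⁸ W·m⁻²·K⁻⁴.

T ≈ 947 K

For a small grey body in a large enclosure, net radiated power = εσA(T⁴ − T_w⁴).
Steady state: P = εσA(T⁴ − T_w⁴) with A = 4πr² = 3.801×10⁻⁴ m².
T⁴ = P/(εσA) + T_w⁴ = 10.5/(0.63·5.67×10⁻⁸·3.801×10⁻⁴) + (419)⁴
    = 7.733×10¹¹ + 3.082×10¹⁰ = 8.041×10¹¹ K⁴.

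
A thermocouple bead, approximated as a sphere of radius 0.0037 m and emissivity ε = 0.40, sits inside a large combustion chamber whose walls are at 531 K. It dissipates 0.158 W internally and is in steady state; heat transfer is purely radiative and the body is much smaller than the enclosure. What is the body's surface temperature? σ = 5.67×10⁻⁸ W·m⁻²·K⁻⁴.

For a small grey body in a large enclosure, net radiated power = εσA(T⁴ − T_w⁴).
Steady state: P = εσA(T⁴ − T_w⁴) with A = 4πr² = 1.720×10⁻⁴ m².
T⁴ = P/(εσA) + T_w⁴ = 0.158/(0.40·5.67×10⁻⁸·1.720×10⁻⁴) + (531)⁴
    = 4.049×10¹⁰ + 7.950×10¹⁰ = 1.200×10¹¹ K⁴.

T ≈ 589 K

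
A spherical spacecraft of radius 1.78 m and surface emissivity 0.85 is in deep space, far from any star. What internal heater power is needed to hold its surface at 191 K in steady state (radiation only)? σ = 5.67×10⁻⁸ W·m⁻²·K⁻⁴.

P ≈ 2550 W

P = εσ·4πr²·T⁴.
4πr² = 39.82 m²; T⁴ = 1.331×10⁹ K⁴.
P = 0.85·5.67×10⁻⁸·39.82·1.331×10⁹.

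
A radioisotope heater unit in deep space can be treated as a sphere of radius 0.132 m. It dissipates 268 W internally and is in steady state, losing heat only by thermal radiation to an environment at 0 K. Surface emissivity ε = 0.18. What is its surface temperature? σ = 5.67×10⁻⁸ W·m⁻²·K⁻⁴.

T ≈ 588 K

Steady state: internal power = radiated power, P = εσA T⁴.
Radiating area A = 4πr² = 0.2190 m².
T⁴ = P/(εσA) = 268/(0.18·5.67×10⁻⁸·0.2190) = 1.199×10¹¹ K⁴.
T = (1.199×10¹¹)^(1/4).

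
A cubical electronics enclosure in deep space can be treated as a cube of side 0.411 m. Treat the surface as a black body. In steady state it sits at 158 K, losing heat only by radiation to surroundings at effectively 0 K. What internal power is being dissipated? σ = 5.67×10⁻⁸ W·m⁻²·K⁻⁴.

P ≈ 35.8 W

Steady state: P = εσA T⁴.
A = 6L² = 1.014 m²; T⁴ = (158)⁴ = 6.232×10⁸ K⁴.
P = 1.0 × 5.67×10⁻⁸ × 1.014 × 6.232×10⁸.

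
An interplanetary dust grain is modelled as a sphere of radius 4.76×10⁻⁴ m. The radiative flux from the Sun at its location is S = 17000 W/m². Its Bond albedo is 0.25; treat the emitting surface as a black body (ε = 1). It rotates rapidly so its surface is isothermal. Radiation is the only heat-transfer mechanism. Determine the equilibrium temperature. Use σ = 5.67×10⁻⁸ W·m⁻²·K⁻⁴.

At equilibrium, absorbed power = emitted power.
Absorbing cross-section = πr² = 7.118×10⁻⁷ m²; emitting surface = 4πr² = 2.847×10⁻⁶ m² (ratio 4).
(1−a)S·A_cross = εσ·A_surf·T⁴  ⇒  T⁴ = (1−a)S/(4σ).
T⁴ = 0.750·17000/(4·5.67×10⁻⁸) = 5.622×10¹⁰ K⁴.
T = (5.622×10¹⁰)^(1/4).

T ≈ 487 K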